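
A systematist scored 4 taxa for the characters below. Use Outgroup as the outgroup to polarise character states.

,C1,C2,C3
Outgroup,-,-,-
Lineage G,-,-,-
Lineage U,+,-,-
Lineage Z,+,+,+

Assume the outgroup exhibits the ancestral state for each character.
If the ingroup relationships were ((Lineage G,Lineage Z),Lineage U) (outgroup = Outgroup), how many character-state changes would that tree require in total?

Map each character onto ((Lineage G,Lineage Z),Lineage U) (rooted by Outgroup) and count the minimum state changes it requires (Fitch parsimony):
C1: 2; C2: 1; C3: 1.
Total tree length = 4.

4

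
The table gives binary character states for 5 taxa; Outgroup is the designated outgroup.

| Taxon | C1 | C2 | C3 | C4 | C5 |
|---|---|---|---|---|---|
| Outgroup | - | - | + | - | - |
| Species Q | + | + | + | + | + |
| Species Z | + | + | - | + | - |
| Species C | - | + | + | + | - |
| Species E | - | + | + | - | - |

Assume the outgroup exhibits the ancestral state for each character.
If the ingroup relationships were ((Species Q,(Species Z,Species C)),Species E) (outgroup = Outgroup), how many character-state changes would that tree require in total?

Map each character onto ((Species Q,(Species Z,Species C)),Species E) (rooted by Outgroup) and count the minimum state changes it requires (Fitch parsimony):
C1: 2; C2: 1; C3: 1; C4: 1; C5: 1.
Total tree length = 6.

6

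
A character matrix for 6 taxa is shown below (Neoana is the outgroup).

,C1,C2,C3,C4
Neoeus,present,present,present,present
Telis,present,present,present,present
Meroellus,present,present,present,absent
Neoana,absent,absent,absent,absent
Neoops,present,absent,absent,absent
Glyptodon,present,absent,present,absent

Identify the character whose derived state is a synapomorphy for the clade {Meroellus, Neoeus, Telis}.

C2

The outgroup has state 'absent' for every character, so 'present' is the derived state throughout.
C1 (derived state 'present') is shared by all ingroup taxa — unites the whole ingroup.
C2: derived state 'present' in Meroellus, Neoeus, and Telis only — synapomorphy for {Meroellus, Neoeus, Telis}.
C3: derived state 'present' in Glyptodon, Meroellus, Neoeus, and Telis only — synapomorphy for {Glyptodon, Meroellus, Neoeus, Telis}.
C4: derived state 'present' in Neoeus and Telis only — synapomorphy for {Neoeus, Telis}.
Most parsimonious ingroup topology: ((((Neoeus,Telis),Meroellus),Glyptodon),Neoops).
The clade {Meroellus, Neoeus, Telis} is supported by C2: its derived state 'present' occurs in exactly those taxa and in no other taxon (including the outgroup).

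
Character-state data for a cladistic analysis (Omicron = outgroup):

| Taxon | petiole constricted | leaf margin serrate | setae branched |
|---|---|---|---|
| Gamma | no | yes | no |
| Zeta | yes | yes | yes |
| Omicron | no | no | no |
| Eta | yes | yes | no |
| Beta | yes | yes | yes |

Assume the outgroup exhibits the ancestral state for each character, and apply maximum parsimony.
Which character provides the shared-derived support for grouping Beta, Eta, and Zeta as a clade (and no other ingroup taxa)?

The outgroup has state 'no' for every character, so 'yes' is the derived state throughout.
petiole constricted: derived state 'yes' in Beta, Eta, and Zeta only — synapomorphy for {Beta, Eta, Zeta}.
leaf margin serrate (derived state 'yes') is shared by all ingroup taxa — unites the whole ingroup.
setae branched (derived state 'yes') is shared by Beta and Zeta — a synapomorphy uniting that clade.
Most parsimonious ingroup topology: (((Zeta,Beta),Eta),Gamma).
The clade {Beta, Eta, Zeta} is supported by petiole constricted: its derived state 'yes' occurs in exactly those taxa and in no other taxon (including the outgroup).

petiole constricted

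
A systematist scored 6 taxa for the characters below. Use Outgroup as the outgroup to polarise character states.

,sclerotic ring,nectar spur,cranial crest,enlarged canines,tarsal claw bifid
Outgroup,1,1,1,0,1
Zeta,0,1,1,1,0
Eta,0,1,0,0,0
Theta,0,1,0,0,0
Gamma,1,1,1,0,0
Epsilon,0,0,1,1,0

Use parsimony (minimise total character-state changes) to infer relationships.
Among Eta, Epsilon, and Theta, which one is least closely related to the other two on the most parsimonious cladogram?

Epsilon

Character polarity is set by the outgroup: the derived state is whichever differs from the outgroup's state, so for sclerotic ring, nectar spur, cranial crest, tarsal claw bifid the derived state is '0', and for the remaining characters it is '1'.
sclerotic ring: derived state '0' in Epsilon, Eta, Theta, and Zeta only — synapomorphy for {Epsilon, Eta, Theta, Zeta}.
nectar spur (derived state '0') is unique to Epsilon (autapomorphy; uninformative for grouping).
cranial crest (derived state '0') is shared by Eta and Theta — a synapomorphy uniting that clade.
enlarged canines (derived state '1') is shared by Epsilon and Zeta — a synapomorphy uniting that clade.
All ingroup taxa share the derived state '0' for tarsal claw bifid; it defines the ingroup but does not resolve relationships within it.
Most parsimonious ingroup topology: (((Zeta,Epsilon),(Eta,Theta)),Gamma).
Eta and Theta share a more recent common ancestor with each other than either does with Epsilon, so Epsilon is the least closely related of the three.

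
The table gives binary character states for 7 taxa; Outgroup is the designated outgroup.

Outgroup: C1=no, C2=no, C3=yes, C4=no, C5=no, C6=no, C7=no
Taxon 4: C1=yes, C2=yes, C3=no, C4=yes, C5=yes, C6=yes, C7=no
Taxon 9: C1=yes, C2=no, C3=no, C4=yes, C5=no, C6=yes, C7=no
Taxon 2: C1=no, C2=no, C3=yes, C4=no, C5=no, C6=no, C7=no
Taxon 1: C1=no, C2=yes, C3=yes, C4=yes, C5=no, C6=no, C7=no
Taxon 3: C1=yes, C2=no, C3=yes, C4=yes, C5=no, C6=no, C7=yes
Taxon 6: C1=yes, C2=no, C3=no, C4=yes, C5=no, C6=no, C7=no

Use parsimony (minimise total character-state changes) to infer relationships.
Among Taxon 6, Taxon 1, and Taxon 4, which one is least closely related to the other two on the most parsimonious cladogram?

Character polarity is set by the outgroup: the derived state is whichever differs from the outgroup's state, so for C3 the derived state is 'no', and for the remaining characters it is 'yes'.
C1: derived state 'yes' in Taxon 3, Taxon 4, Taxon 6, and Taxon 9 only — synapomorphy for {Taxon 3, Taxon 4, Taxon 6, Taxon 9}.
C2 groups Taxon 1 and Taxon 4, which is incompatible with the clades supported by the remaining characters; treating it as convergent (homoplasy) costs fewer steps than any alternative tree.
Only Taxon 4, Taxon 6, and Taxon 9 show the derived state 'no' for C3, supporting them as a clade.
Only Taxon 1, Taxon 3, Taxon 4, Taxon 6, and Taxon 9 show the derived state 'yes' for C4, supporting them as a clade.
C5 (derived state 'yes') is unique to Taxon 4 (autapomorphy; uninformative for grouping).
C6 (derived state 'yes') is shared by Taxon 4 and Taxon 9 — a synapomorphy uniting that clade.
C7 (derived state 'yes') is unique to Taxon 3 (autapomorphy; uninformative for grouping).
Most parsimonious ingroup topology: (((((Taxon 4,Taxon 9),Taxon 6),Taxon 3),Taxon 1),Taxon 2).
Taxon 6 and Taxon 4 share a more recent common ancestor with each other than either does with Taxon 1, so Taxon 1 is the least closely related of the three.

Taxon 1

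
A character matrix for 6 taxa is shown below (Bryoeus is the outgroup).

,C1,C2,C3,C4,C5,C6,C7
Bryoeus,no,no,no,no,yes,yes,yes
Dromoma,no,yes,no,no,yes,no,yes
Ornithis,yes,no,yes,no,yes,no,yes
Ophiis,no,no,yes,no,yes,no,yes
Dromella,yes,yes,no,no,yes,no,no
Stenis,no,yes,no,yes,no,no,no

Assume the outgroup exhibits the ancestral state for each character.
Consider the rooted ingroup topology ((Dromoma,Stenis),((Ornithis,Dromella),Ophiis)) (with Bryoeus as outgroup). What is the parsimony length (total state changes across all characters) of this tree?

10

Map each character onto ((Dromoma,Stenis),((Ornithis,Dromella),Ophiis)) (rooted by Bryoeus) and count the minimum state changes it requires (Fitch parsimony):
C1: 1; C2: 2; C3: 2; C4: 1; C5: 1; C6: 1; C7: 2.
Total tree length = 10.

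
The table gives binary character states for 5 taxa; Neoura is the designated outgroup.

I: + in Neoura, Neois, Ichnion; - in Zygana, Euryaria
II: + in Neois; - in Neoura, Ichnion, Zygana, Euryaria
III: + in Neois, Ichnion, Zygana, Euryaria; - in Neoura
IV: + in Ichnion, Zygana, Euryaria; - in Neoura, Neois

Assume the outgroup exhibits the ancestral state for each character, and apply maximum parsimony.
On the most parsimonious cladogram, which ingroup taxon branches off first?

Neois

Character polarity is set by the outgroup: the derived state is whichever differs from the outgroup's state, so for I the derived state is '-', and for the remaining characters it is '+'.
Only Euryaria and Zygana show the derived state '-' for I, supporting them as a clade.
II (derived state '+') is unique to Neois (autapomorphy; uninformative for grouping).
All ingroup taxa share the derived state '+' for III; it defines the ingroup but does not resolve relationships within it.
IV: derived state '+' in Euryaria, Ichnion, and Zygana only — synapomorphy for {Euryaria, Ichnion, Zygana}.
Most parsimonious ingroup topology: (Neois,(Ichnion,(Zygana,Euryaria))).
Neois is sister to the clade containing all other ingroup taxa, so it is the earliest-diverging (most basal) ingroup lineage.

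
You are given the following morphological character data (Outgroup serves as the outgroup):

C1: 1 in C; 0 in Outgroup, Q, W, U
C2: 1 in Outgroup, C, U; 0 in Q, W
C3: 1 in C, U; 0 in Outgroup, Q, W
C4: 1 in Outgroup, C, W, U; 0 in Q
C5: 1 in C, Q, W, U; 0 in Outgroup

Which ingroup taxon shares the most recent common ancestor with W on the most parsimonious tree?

Character polarity is set by the outgroup: the derived state is whichever differs from the outgroup's state, so for C2, C4 the derived state is '0', and for the remaining characters it is '1'.
C1 (derived state '1') is unique to C (autapomorphy; uninformative for grouping).
C2: derived state '0' in Q and W only — synapomorphy for {Q, W}.
C3 (derived state '1') is shared by C and U — a synapomorphy uniting that clade.
C4: derived state '0' in Q only — an autapomorphy, so it tells us nothing about relationships among taxa.
All ingroup taxa share the derived state '1' for C5; it defines the ingroup but does not resolve relationships within it.
Most parsimonious ingroup topology: ((C,U),(Q,W)).
W and Q form a cherry on this tree, so they are sister taxa.

Q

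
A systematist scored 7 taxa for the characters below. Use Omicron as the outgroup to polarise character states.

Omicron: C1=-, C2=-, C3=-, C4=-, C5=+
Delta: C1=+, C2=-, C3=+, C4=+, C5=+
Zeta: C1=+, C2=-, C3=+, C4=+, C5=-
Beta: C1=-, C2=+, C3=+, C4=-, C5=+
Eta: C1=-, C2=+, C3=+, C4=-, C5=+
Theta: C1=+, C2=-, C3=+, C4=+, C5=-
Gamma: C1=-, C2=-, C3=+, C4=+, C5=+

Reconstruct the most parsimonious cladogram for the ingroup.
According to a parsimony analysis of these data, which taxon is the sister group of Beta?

Eta

Character polarity is set by the outgroup: the derived state is whichever differs from the outgroup's state, so for C5 the derived state is '-', and for the remaining characters it is '+'.
Only Delta, Theta, and Zeta show the derived state '+' for C1, supporting them as a clade.
Only Beta and Eta show the derived state '+' for C2, supporting them as a clade.
C3 (derived state '+') is shared by all ingroup taxa — unites the whole ingroup.
C4 (derived state '+') is shared by Delta, Gamma, Theta, and Zeta — a synapomorphy uniting that clade.
C5 (derived state '-') is shared by Theta and Zeta — a synapomorphy uniting that clade.
Most parsimonious ingroup topology: (((Delta,(Zeta,Theta)),Gamma),(Beta,Eta)).
Beta and Eta form a cherry on this tree, so they are sister taxa.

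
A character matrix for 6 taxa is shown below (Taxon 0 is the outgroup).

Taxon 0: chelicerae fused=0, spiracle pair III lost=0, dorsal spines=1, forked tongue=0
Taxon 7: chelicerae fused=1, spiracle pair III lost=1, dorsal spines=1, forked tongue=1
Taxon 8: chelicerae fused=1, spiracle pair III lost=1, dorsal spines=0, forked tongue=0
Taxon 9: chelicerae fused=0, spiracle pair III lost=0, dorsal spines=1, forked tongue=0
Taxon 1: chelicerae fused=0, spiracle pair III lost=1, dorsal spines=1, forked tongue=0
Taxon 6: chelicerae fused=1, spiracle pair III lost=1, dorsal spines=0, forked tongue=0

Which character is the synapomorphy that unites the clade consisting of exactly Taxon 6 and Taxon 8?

dorsal spines

Character polarity is set by the outgroup: the derived state is whichever differs from the outgroup's state, so for dorsal spines the derived state is '0', and for the remaining characters it is '1'.
chelicerae fused (derived state '1') is shared by Taxon 6, Taxon 7, and Taxon 8 — a synapomorphy uniting that clade.
spiracle pair III lost (derived state '1') is shared by Taxon 1, Taxon 6, Taxon 7, and Taxon 8 — a synapomorphy uniting that clade.
dorsal spines (derived state '0') is shared by Taxon 6 and Taxon 8 — a synapomorphy uniting that clade.
forked tongue: derived state '1' in Taxon 7 only — an autapomorphy, so it tells us nothing about relationships among taxa.
Most parsimonious ingroup topology: ((((Taxon 8,Taxon 6),Taxon 7),Taxon 1),Taxon 9).
The clade {Taxon 6, Taxon 8} is supported by dorsal spines: its derived state '0' occurs in exactly those taxa and in no other taxon (including the outgroup).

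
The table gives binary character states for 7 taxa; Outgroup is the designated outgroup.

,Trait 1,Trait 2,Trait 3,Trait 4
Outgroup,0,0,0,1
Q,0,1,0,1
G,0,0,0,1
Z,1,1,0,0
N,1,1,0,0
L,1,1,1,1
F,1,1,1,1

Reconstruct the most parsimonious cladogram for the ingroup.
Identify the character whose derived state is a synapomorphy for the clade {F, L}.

Trait 3

Character polarity is set by the outgroup: the derived state is whichever differs from the outgroup's state, so for Trait 4 the derived state is '0', and for the remaining characters it is '1'.
Trait 1: derived state '1' in F, L, N, and Z only — synapomorphy for {F, L, N, Z}.
Trait 2 (derived state '1') is shared by F, L, N, Q, and Z — a synapomorphy uniting that clade.
Only F and L show the derived state '1' for Trait 3, supporting them as a clade.
Trait 4: derived state '0' in N and Z only — synapomorphy for {N, Z}.
Most parsimonious ingroup topology: ((Q,((Z,N),(L,F))),G).
The clade {F, L} is supported by Trait 3: its derived state '1' occurs in exactly those taxa and in no other taxon (including the outgroup).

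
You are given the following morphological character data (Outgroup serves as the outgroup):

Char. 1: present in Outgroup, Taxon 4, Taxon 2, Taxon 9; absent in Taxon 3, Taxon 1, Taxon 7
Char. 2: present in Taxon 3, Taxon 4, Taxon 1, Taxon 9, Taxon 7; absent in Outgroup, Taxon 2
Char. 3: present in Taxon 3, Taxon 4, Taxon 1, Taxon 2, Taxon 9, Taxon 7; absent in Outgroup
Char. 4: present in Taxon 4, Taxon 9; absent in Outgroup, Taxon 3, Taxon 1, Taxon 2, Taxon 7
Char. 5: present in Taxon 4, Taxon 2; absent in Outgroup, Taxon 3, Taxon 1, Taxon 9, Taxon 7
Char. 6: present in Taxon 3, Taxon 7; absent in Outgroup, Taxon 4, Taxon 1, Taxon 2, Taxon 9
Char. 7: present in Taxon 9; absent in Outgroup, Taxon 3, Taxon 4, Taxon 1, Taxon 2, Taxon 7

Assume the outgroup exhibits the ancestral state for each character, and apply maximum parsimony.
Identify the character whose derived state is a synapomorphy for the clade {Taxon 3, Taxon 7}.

Char. 6

Character polarity is set by the outgroup: the derived state is whichever differs from the outgroup's state, so for Char. 1 the derived state is 'absent', and for the remaining characters it is 'present'.
Only Taxon 1, Taxon 3, and Taxon 7 show the derived state 'absent' for Char. 1, supporting them as a clade.
Char. 2: derived state 'present' in Taxon 1, Taxon 3, Taxon 4, Taxon 7, and Taxon 9 only — synapomorphy for {Taxon 1, Taxon 3, Taxon 4, Taxon 7, Taxon 9}.
All ingroup taxa share the derived state 'present' for Char. 3; it defines the ingroup but does not resolve relationships within it.
Only Taxon 4 and Taxon 9 show the derived state 'present' for Char. 4, supporting them as a clade.
Char. 5 groups Taxon 2 and Taxon 4, which is incompatible with the clades supported by the remaining characters; treating it as convergent (homoplasy) costs fewer steps than any alternative tree.
Only Taxon 3 and Taxon 7 show the derived state 'present' for Char. 6, supporting them as a clade.
Char. 7: derived state 'present' in Taxon 9 only — an autapomorphy, so it tells us nothing about relationships among taxa.
Most parsimonious ingroup topology: (Taxon 2,((Taxon 1,(Taxon 3,Taxon 7)),(Taxon 4,Taxon 9))).
The clade {Taxon 3, Taxon 7} is supported by Char. 6: its derived state 'present' occurs in exactly those taxa and in no other taxon (including the outgroup).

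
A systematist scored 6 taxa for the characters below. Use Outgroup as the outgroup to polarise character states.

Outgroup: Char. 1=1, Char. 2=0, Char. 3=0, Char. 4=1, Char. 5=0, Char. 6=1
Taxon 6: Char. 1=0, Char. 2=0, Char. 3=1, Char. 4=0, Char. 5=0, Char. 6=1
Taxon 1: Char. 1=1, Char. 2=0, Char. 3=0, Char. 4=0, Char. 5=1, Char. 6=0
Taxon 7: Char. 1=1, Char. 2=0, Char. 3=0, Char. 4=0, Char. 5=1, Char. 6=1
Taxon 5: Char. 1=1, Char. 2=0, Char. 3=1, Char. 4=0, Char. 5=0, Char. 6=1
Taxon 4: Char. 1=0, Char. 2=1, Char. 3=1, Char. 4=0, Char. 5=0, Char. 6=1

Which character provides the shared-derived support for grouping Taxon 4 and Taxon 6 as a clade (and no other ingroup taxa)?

Char. 1

Character polarity is set by the outgroup: the derived state is whichever differs from the outgroup's state, so for Char. 1, Char. 4, Char. 6 the derived state is '0', and for the remaining characters it is '1'.
Only Taxon 4 and Taxon 6 show the derived state '0' for Char. 1, supporting them as a clade.
Char. 2 (derived state '1') is unique to Taxon 4 (autapomorphy; uninformative for grouping).
Char. 3: derived state '1' in Taxon 4, Taxon 5, and Taxon 6 only — synapomorphy for {Taxon 4, Taxon 5, Taxon 6}.
All ingroup taxa share the derived state '0' for Char. 4; it defines the ingroup but does not resolve relationships within it.
Char. 5: derived state '1' in Taxon 1 and Taxon 7 only — synapomorphy for {Taxon 1, Taxon 7}.
Char. 6 (derived state '0') is unique to Taxon 1 (autapomorphy; uninformative for grouping).
Most parsimonious ingroup topology: (((Taxon 6,Taxon 4),Taxon 5),(Taxon 1,Taxon 7)).
The clade {Taxon 4, Taxon 6} is supported by Char. 1: its derived state '0' occurs in exactly those taxa and in no other taxon (including the outgroup).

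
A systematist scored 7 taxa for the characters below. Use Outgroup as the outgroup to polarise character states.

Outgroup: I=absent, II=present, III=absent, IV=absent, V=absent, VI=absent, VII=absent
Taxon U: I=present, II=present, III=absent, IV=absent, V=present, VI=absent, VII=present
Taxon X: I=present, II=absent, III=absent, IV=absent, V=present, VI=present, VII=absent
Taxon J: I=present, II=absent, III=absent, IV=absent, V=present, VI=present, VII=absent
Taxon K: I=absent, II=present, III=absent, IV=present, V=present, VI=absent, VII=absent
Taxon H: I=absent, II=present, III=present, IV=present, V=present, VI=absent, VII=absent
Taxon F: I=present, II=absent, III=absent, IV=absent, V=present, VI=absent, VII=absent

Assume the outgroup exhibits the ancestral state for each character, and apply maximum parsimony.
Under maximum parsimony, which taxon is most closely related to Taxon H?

Taxon K

Character polarity is set by the outgroup: the derived state is whichever differs from the outgroup's state, so for II the derived state is 'absent', and for the remaining characters it is 'present'.
Only Taxon F, Taxon J, Taxon U, and Taxon X show the derived state 'present' for I, supporting them as a clade.
II: derived state 'absent' in Taxon F, Taxon J, and Taxon X only — synapomorphy for {Taxon F, Taxon J, Taxon X}.
III (derived state 'present') is unique to Taxon H (autapomorphy; uninformative for grouping).
Only Taxon H and Taxon K show the derived state 'present' for IV, supporting them as a clade.
All ingroup taxa share the derived state 'present' for V; it defines the ingroup but does not resolve relationships within it.
Only Taxon J and Taxon X show the derived state 'present' for VI, supporting them as a clade.
VII (derived state 'present') is unique to Taxon U (autapomorphy; uninformative for grouping).
Most parsimonious ingroup topology: ((Taxon U,((Taxon X,Taxon J),Taxon F)),(Taxon K,Taxon H)).
Taxon H and Taxon K form a cherry on this tree, so they are sister taxa.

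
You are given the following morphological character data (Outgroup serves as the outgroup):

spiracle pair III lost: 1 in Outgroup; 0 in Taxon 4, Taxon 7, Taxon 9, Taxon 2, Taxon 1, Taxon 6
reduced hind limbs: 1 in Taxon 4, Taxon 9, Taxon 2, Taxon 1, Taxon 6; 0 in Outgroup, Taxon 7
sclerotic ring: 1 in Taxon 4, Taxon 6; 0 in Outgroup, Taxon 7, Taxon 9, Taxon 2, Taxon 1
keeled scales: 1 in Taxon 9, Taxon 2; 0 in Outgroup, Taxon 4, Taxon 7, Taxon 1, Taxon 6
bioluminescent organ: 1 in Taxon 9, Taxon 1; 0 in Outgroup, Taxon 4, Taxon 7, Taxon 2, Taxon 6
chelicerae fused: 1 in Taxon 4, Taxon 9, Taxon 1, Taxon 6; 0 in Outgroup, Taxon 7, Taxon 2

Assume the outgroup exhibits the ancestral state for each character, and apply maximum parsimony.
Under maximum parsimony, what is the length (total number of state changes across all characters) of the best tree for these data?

7

Character polarity is set by the outgroup: the derived state is whichever differs from the outgroup's state, so for spiracle pair III lost the derived state is '0', and for the remaining characters it is '1'.
All ingroup taxa share the derived state '0' for spiracle pair III lost; it defines the ingroup but does not resolve relationships within it.
Only Taxon 1, Taxon 2, Taxon 4, Taxon 6, and Taxon 9 show the derived state '1' for reduced hind limbs, supporting them as a clade.
sclerotic ring (derived state '1') is shared by Taxon 4 and Taxon 6 — a synapomorphy uniting that clade.
keeled scales groups Taxon 2 and Taxon 9, which is incompatible with the clades supported by the remaining characters; treating it as convergent (homoplasy) costs fewer steps than any alternative tree.
bioluminescent organ (derived state '1') is shared by Taxon 1 and Taxon 9 — a synapomorphy uniting that clade.
chelicerae fused (derived state '1') is shared by Taxon 1, Taxon 4, Taxon 6, and Taxon 9 — a synapomorphy uniting that clade.
Most parsimonious ingroup topology: ((((Taxon 4,Taxon 6),(Taxon 9,Taxon 1)),Taxon 2),Taxon 7).
Changes per character on this tree: spiracle pair III lost: 1; reduced hind limbs: 1; sclerotic ring: 1; keeled scales: 2; bioluminescent organ: 1; chelicerae fused: 1.
Total = 7.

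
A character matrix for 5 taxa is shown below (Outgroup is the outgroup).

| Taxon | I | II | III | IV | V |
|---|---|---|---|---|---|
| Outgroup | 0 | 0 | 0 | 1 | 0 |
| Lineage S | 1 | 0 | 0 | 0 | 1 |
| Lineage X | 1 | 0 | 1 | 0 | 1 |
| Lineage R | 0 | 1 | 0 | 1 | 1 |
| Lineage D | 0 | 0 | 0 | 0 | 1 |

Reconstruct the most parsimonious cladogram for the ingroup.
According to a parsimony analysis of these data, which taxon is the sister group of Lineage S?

Character polarity is set by the outgroup: the derived state is whichever differs from the outgroup's state, so for IV the derived state is '0', and for the remaining characters it is '1'.
I: derived state '1' in Lineage S and Lineage X only — synapomorphy for {Lineage S, Lineage X}.
II (derived state '1') is unique to Lineage R (autapomorphy; uninformative for grouping).
III (derived state '1') is unique to Lineage X (autapomorphy; uninformative for grouping).
Only Lineage D, Lineage S, and Lineage X show the derived state '0' for IV, supporting them as a clade.
All ingroup taxa share the derived state '1' for V; it defines the ingroup but does not resolve relationships within it.
Most parsimonious ingroup topology: (((Lineage S,Lineage X),Lineage D),Lineage R).
Lineage S and Lineage X form a cherry on this tree, so they are sister taxa.

Lineage X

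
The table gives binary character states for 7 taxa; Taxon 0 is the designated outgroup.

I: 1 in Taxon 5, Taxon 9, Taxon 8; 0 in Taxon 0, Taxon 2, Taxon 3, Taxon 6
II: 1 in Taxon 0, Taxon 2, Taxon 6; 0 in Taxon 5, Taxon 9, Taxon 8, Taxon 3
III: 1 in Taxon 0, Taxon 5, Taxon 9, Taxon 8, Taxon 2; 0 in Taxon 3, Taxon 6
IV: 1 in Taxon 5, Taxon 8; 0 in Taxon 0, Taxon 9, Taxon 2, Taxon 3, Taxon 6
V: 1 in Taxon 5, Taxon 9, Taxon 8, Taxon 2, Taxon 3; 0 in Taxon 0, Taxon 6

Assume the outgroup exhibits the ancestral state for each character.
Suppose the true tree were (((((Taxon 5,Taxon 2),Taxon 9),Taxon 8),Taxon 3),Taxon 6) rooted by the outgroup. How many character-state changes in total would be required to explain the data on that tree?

9

Map each character onto (((((Taxon 5,Taxon 2),Taxon 9),Taxon 8),Taxon 3),Taxon 6) (rooted by Taxon 0) and count the minimum state changes it requires (Fitch parsimony):
I: 2; II: 2; III: 2; IV: 2; V: 1.
Total tree length = 9.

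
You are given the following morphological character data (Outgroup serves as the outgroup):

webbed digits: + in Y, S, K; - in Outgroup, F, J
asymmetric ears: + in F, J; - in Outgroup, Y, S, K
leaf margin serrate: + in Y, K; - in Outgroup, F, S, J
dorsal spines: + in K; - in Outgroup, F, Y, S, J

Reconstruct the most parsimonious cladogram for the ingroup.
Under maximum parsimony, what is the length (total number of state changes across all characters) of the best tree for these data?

The outgroup has state '-' for every character, so '+' is the derived state throughout.
webbed digits: derived state '+' in K, S, and Y only — synapomorphy for {K, S, Y}.
asymmetric ears (derived state '+') is shared by F and J — a synapomorphy uniting that clade.
Only K and Y show the derived state '+' for leaf margin serrate, supporting them as a clade.
dorsal spines (derived state '+') is unique to K (autapomorphy; uninformative for grouping).
Most parsimonious ingroup topology: ((F,J),((Y,K),S)).
Changes per character on this tree: webbed digits: 1; asymmetric ears: 1; leaf margin serrate: 1; dorsal spines: 1.
Total = 4.

4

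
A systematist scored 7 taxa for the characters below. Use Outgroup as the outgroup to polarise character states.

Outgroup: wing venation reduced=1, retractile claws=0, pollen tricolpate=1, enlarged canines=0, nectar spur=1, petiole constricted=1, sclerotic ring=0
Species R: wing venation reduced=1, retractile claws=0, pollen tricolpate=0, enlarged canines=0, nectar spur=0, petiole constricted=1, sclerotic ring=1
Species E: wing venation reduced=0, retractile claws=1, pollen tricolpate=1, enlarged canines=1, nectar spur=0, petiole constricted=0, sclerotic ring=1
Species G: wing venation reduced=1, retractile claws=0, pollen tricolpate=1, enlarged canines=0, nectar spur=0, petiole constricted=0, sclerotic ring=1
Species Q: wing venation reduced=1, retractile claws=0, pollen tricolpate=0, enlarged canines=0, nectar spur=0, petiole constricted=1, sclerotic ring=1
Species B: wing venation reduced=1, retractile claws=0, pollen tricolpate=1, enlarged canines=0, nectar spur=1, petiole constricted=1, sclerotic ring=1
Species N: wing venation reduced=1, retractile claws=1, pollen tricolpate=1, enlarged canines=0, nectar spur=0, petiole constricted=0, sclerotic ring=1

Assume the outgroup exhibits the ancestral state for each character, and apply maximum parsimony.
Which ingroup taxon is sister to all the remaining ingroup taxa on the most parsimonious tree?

Species B

Character polarity is set by the outgroup: the derived state is whichever differs from the outgroup's state, so for wing venation reduced, pollen tricolpate, nectar spur, petiole constricted the derived state is '0', and for the remaining characters it is '1'.
wing venation reduced: derived state '0' in Species E only — an autapomorphy, so it tells us nothing about relationships among taxa.
Only Species E and Species N show the derived state '1' for retractile claws, supporting them as a clade.
Only Species Q and Species R show the derived state '0' for pollen tricolpate, supporting them as a clade.
enlarged canines: derived state '1' in Species E only — an autapomorphy, so it tells us nothing about relationships among taxa.
Only Species E, Species G, Species N, Species Q, and Species R show the derived state '0' for nectar spur, supporting them as a clade.
petiole constricted: derived state '0' in Species E, Species G, and Species N only — synapomorphy for {Species E, Species G, Species N}.
All ingroup taxa share the derived state '1' for sclerotic ring; it defines the ingroup but does not resolve relationships within it.
Most parsimonious ingroup topology: (((Species R,Species Q),(Species G,(Species N,Species E))),Species B).
Species B is sister to the clade containing all other ingroup taxa, so it is the earliest-diverging (most basal) ingroup lineage.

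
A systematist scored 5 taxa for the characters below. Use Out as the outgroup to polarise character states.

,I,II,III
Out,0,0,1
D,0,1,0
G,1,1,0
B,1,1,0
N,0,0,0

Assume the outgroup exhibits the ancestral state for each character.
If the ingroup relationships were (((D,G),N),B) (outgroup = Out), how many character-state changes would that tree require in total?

5

Map each character onto (((D,G),N),B) (rooted by Out) and count the minimum state changes it requires (Fitch parsimony):
I: 2; II: 2; III: 1.
Total tree length = 5.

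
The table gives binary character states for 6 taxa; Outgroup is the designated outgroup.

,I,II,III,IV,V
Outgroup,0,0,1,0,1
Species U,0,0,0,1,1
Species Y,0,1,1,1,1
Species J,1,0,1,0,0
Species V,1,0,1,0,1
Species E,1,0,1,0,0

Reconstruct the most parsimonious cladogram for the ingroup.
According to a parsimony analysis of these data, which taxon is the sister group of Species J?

Character polarity is set by the outgroup: the derived state is whichever differs from the outgroup's state, so for III, V the derived state is '0', and for the remaining characters it is '1'.
I: derived state '1' in Species E, Species J, and Species V only — synapomorphy for {Species E, Species J, Species V}.
II: derived state '1' in Species Y only — an autapomorphy, so it tells us nothing about relationships among taxa.
III: derived state '0' in Species U only — an autapomorphy, so it tells us nothing about relationships among taxa.
Only Species U and Species Y show the derived state '1' for IV, supporting them as a clade.
V: derived state '0' in Species E and Species J only — synapomorphy for {Species E, Species J}.
Most parsimonious ingroup topology: ((Species U,Species Y),((Species J,Species E),Species V)).
Species J and Species E form a cherry on this tree, so they are sister taxa.

Species E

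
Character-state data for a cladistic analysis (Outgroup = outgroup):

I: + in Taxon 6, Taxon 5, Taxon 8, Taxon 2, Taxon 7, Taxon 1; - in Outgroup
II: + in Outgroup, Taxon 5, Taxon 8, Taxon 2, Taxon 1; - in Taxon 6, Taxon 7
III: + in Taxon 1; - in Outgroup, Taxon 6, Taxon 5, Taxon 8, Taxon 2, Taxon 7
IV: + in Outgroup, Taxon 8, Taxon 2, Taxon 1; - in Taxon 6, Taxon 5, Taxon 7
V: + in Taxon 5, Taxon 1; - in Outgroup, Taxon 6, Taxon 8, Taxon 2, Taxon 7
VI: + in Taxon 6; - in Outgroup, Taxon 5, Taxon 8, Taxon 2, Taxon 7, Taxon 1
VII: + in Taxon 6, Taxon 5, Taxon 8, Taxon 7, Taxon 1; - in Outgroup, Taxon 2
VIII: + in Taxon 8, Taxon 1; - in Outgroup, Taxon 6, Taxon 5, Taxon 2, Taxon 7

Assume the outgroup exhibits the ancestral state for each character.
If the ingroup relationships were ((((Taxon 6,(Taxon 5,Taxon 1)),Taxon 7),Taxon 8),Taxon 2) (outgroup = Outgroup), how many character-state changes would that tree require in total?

11

Map each character onto ((((Taxon 6,(Taxon 5,Taxon 1)),Taxon 7),Taxon 8),Taxon 2) (rooted by Outgroup) and count the minimum state changes it requires (Fitch parsimony):
I: 1; II: 2; III: 1; IV: 2; V: 1; VI: 1; VII: 1; VIII: 2.
Total tree length = 11.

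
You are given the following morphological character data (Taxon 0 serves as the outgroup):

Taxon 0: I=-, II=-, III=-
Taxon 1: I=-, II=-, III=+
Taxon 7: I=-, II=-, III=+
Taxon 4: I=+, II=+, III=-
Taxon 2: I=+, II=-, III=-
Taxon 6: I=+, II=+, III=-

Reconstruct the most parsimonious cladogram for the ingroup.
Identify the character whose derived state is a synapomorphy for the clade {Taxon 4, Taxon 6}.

II

The outgroup has state '-' for every character, so '+' is the derived state throughout.
I (derived state '+') is shared by Taxon 2, Taxon 4, and Taxon 6 — a synapomorphy uniting that clade.
II: derived state '+' in Taxon 4 and Taxon 6 only — synapomorphy for {Taxon 4, Taxon 6}.
III: derived state '+' in Taxon 1 and Taxon 7 only — synapomorphy for {Taxon 1, Taxon 7}.
Most parsimonious ingroup topology: ((Taxon 1,Taxon 7),((Taxon 4,Taxon 6),Taxon 2)).
The clade {Taxon 4, Taxon 6} is supported by II: its derived state '+' occurs in exactly those taxa and in no other taxon (including the outgroup).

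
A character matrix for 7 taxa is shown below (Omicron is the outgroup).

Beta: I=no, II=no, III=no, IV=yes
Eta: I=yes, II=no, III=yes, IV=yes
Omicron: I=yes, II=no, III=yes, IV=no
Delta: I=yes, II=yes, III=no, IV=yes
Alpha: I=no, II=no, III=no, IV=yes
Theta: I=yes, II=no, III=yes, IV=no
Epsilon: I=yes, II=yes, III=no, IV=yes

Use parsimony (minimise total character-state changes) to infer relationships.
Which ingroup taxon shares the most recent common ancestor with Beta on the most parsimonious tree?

Character polarity is set by the outgroup: the derived state is whichever differs from the outgroup's state, so for I, III the derived state is 'no', and for the remaining characters it is 'yes'.
I (derived state 'no') is shared by Alpha and Beta — a synapomorphy uniting that clade.
II: derived state 'yes' in Delta and Epsilon only — synapomorphy for {Delta, Epsilon}.
III: derived state 'no' in Alpha, Beta, Delta, and Epsilon only — synapomorphy for {Alpha, Beta, Delta, Epsilon}.
Only Alpha, Beta, Delta, Epsilon, and Eta show the derived state 'yes' for IV, supporting them as a clade.
Most parsimonious ingroup topology: (Theta,(((Delta,Epsilon),(Beta,Alpha)),Eta)).
Beta and Alpha form a cherry on this tree, so they are sister taxa.

Alpha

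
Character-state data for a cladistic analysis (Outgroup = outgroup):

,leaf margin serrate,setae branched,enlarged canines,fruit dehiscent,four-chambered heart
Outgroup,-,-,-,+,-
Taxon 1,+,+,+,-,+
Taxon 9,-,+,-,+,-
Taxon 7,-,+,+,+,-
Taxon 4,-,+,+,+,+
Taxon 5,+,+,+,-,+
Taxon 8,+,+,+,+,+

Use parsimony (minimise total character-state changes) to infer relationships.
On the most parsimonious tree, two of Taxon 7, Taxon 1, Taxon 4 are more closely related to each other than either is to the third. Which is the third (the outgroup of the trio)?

Character polarity is set by the outgroup: the derived state is whichever differs from the outgroup's state, so for fruit dehiscent the derived state is '-', and for the remaining characters it is '+'.
leaf margin serrate: derived state '+' in Taxon 1, Taxon 5, and Taxon 8 only — synapomorphy for {Taxon 1, Taxon 5, Taxon 8}.
setae branched (derived state '+') is shared by all ingroup taxa — unites the whole ingroup.
enlarged canines: derived state '+' in Taxon 1, Taxon 4, Taxon 5, Taxon 7, and Taxon 8 only — synapomorphy for {Taxon 1, Taxon 4, Taxon 5, Taxon 7, Taxon 8}.
fruit dehiscent (derived state '-') is shared by Taxon 1 and Taxon 5 — a synapomorphy uniting that clade.
Only Taxon 1, Taxon 4, Taxon 5, and Taxon 8 show the derived state '+' for four-chambered heart, supporting them as a clade.
Most parsimonious ingroup topology: (((((Taxon 1,Taxon 5),Taxon 8),Taxon 4),Taxon 7),Taxon 9).
Taxon 4 and Taxon 1 share a more recent common ancestor with each other than either does with Taxon 7, so Taxon 7 is the least closely related of the three.

Taxon 7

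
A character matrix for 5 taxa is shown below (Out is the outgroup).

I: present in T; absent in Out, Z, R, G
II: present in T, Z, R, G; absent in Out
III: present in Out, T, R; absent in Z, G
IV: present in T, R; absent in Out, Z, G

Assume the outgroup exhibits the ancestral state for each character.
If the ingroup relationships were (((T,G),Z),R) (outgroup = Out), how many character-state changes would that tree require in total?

Map each character onto (((T,G),Z),R) (rooted by Out) and count the minimum state changes it requires (Fitch parsimony):
I: 1; II: 1; III: 2; IV: 2.
Total tree length = 6.

6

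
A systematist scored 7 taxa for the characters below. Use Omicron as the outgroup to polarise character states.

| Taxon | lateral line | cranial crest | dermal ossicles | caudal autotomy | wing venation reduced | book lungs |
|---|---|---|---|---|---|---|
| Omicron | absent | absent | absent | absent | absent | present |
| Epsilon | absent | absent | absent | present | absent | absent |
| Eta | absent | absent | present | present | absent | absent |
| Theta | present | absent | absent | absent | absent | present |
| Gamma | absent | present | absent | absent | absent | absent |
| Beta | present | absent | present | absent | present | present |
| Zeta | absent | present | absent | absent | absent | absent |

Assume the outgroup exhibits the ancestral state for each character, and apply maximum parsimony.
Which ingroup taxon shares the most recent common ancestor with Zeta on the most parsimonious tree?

Character polarity is set by the outgroup: the derived state is whichever differs from the outgroup's state, so for book lungs the derived state is 'absent', and for the remaining characters it is 'present'.
lateral line (derived state 'present') is shared by Beta and Theta — a synapomorphy uniting that clade.
Only Gamma and Zeta show the derived state 'present' for cranial crest, supporting them as a clade.
dermal ossicles (state 'present') occurs in Beta and Eta but conflicts with the nesting implied by the other characters — most parsimoniously interpreted as homoplasy.
Only Epsilon and Eta show the derived state 'present' for caudal autotomy, supporting them as a clade.
wing venation reduced (derived state 'present') is unique to Beta (autapomorphy; uninformative for grouping).
Only Epsilon, Eta, Gamma, and Zeta show the derived state 'absent' for book lungs, supporting them as a clade.
Most parsimonious ingroup topology: (((Epsilon,Eta),(Gamma,Zeta)),(Theta,Beta)).
Zeta and Gamma form a cherry on this tree, so they are sister taxa.

Gamma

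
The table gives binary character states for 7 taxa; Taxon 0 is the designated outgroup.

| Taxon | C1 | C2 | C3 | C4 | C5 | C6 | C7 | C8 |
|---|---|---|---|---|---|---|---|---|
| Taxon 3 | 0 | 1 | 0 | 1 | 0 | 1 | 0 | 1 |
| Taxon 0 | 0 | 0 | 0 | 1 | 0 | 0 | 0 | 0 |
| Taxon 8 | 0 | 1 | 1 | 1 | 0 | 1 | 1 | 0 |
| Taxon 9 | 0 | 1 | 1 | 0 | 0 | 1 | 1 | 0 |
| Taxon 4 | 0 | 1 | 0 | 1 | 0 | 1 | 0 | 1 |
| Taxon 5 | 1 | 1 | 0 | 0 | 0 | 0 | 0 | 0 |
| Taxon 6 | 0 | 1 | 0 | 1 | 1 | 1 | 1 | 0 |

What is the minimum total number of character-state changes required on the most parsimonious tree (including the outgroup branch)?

Character polarity is set by the outgroup: the derived state is whichever differs from the outgroup's state, so for C4 the derived state is '0', and for the remaining characters it is '1'.
C1: derived state '1' in Taxon 5 only — an autapomorphy, so it tells us nothing about relationships among taxa.
C2 (derived state '1') is shared by all ingroup taxa — unites the whole ingroup.
Only Taxon 8 and Taxon 9 show the derived state '1' for C3, supporting them as a clade.
C4 groups Taxon 5 and Taxon 9, which is incompatible with the clades supported by the remaining characters; treating it as convergent (homoplasy) costs fewer steps than any alternative tree.
C5 (derived state '1') is unique to Taxon 6 (autapomorphy; uninformative for grouping).
Only Taxon 3, Taxon 4, Taxon 6, Taxon 8, and Taxon 9 show the derived state '1' for C6, supporting them as a clade.
C7: derived state '1' in Taxon 6, Taxon 8, and Taxon 9 only — synapomorphy for {Taxon 6, Taxon 8, Taxon 9}.
Only Taxon 3 and Taxon 4 show the derived state '1' for C8, supporting them as a clade.
Most parsimonious ingroup topology: ((((Taxon 9,Taxon 8),Taxon 6),(Taxon 3,Taxon 4)),Taxon 5).
Changes per character on this tree: C1: 1; C2: 1; C3: 1; C4: 2; C5: 1; C6: 1; C7: 1; C8: 1.
Total = 9.

9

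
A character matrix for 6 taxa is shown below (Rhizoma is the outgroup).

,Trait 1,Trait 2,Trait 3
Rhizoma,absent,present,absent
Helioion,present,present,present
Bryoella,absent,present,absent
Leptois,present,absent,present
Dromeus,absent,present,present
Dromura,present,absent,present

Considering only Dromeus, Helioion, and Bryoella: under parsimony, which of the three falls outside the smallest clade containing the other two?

Character polarity is set by the outgroup: the derived state is whichever differs from the outgroup's state, so for Trait 2 the derived state is 'absent', and for the remaining characters it is 'present'.
Only Dromura, Helioion, and Leptois show the derived state 'present' for Trait 1, supporting them as a clade.
Only Dromura and Leptois show the derived state 'absent' for Trait 2, supporting them as a clade.
Only Dromeus, Dromura, Helioion, and Leptois show the derived state 'present' for Trait 3, supporting them as a clade.
Most parsimonious ingroup topology: (((Helioion,(Leptois,Dromura)),Dromeus),Bryoella).
Dromeus and Helioion share a more recent common ancestor with each other than either does with Bryoella, so Bryoella is the least closely related of the three.

Bryoella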